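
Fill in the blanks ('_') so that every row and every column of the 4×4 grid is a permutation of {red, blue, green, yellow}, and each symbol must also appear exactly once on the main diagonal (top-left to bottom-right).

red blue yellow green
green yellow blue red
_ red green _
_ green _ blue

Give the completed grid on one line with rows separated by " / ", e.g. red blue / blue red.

At row 3, column 4: row 3 has {red,green}; column 4 has {red,blue,green}; that leaves yellow.
At row 4, column 1: row 4 has {blue,green}; column 1 has {red,green}; that leaves yellow.
At row 4, column 3: row 4 has {blue,green,yellow}; column 3 has {blue,green,yellow}; that leaves red.
At row 3, column 1: row 3 has {red,green,yellow}; column 1 has {red,green,yellow}; that leaves blue.

red blue yellow green / green yellow blue red / blue red green yellow / yellow green red blue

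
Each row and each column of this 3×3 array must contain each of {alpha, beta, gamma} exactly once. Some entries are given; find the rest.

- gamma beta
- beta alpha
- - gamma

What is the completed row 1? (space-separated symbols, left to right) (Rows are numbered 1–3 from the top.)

alpha gamma beta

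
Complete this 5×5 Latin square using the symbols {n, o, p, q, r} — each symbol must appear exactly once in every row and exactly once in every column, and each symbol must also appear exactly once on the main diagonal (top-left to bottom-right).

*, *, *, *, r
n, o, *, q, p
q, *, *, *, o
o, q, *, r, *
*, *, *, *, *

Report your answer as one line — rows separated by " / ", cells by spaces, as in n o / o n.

p n q o r / n o r q p / q r n p o / o q p r n / r p o n q

row 1 has {r}; column 1 has {n,o,q}; the diagonal has {o,r} — only p is left for (r1,c1).
row 1 has {p,r}; column 2 has {o,q} — only n is left for (r1,c2).
row 1 has {n,p,r}; column 4 has {q,r} — only o is left for (r1,c4).
row 2 has {n,o,p,q}; column 3 is empty so far — only r is left for (r2,c3).
row 3 has {o,q}; column 3 has {r}; the diagonal has {o,p,r} — only n is left for (r3,c3).
row 3 has {n,o,q}; column 4 has {o,q,r} — only p is left for (r3,c4).
row 4 has {o,q,r}; column 3 has {n,r} — only p is left for (r4,c3).
row 4 has {o,p,q,r}; column 5 has {o,p,r} — only n is left for (r4,c5).
row 5 is empty so far; column 1 has {n,o,p,q} — only r is left for (r5,c1).
row 5 has {r}; column 2 has {n,o,q} — only p is left for (r5,c2).
row 5 has {p,r}; column 4 has {o,p,q,r} — only n is left for (r5,c4).
row 5 has {n,p,r}; column 5 has {n,o,p,r}; the diagonal has {n,o,p,r} — only q is left for (r5,c5).
row 1 has {n,o,p,r}; column 3 has {n,p,r} — only q is left for (r1,c3).
row 3 has {n,o,p,q}; column 2 has {n,o,p,q} — only r is left for (r3,c2).
row 5 has {n,p,q,r}; column 3 has {n,p,q,r} — only o is left for (r5,c3).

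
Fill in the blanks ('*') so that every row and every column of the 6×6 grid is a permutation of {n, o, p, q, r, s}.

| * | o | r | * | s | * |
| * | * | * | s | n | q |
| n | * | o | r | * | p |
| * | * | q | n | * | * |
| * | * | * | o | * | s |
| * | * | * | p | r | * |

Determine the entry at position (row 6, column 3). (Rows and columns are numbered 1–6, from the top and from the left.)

(r1,c4) = q
(r1,c6) = n
(r2,c3) = p
(r3,c5) = q
(r5,c3) = n
(r5,c5) = p
(r6,c3) = s

s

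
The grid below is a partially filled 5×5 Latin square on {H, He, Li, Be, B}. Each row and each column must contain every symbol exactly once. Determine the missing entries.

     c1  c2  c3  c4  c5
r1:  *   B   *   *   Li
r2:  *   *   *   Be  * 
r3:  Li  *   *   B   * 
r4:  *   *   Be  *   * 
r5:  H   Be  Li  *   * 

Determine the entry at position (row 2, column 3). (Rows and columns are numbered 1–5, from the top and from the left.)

B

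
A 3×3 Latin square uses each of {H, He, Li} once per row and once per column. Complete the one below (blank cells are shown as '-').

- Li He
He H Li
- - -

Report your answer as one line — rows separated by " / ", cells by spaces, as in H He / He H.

H Li He / He H Li / Li He H

At row 1, column 1: row 1 has {He,Li}; column 1 has {He}; that leaves H.
At row 3, column 1: row 3 is empty so far; column 1 has {H,He}; that leaves Li.
At row 3, column 2: row 3 has {Li}; column 2 has {H,Li}; that leaves He.
At row 3, column 3: row 3 has {He,Li}; column 3 has {He,Li}; that leaves H.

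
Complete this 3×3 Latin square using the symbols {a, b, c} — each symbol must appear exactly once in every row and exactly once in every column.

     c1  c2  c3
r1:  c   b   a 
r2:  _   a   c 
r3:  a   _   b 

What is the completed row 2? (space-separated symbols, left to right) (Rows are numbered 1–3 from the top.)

b a c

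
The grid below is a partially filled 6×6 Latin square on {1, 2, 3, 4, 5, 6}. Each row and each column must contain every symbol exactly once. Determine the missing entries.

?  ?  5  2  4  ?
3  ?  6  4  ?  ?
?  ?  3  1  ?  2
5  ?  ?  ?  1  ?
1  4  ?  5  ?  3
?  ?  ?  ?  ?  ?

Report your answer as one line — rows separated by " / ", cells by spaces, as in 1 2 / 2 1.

Cell (r1,c1): row 1 has {2,4,5}; column 1 has {1,3,5} → 6.
Cell (r1,c6): row 1 has {2,4,5,6}; column 6 has {2,3} → 1.
Cell (r2,c6): row 2 has {3,4,6}; column 6 has {1,2,3} → 5.
Cell (r3,c1): row 3 has {1,2,3}; column 1 has {1,3,5,6} → 4.
Cell (r5,c3): row 5 has {1,3,4,5}; column 3 has {3,5,6} → 2.
Cell (r5,c5): row 5 has {1,2,3,4,5}; column 5 has {1,4} → 6.
Cell (r6,c1): row 6 is empty so far; column 1 has {1,3,4,5,6} → 2.
Cell (r1,c2): row 1 has {1,2,4,5,6}; column 2 has {4} → 3.
Cell (r2,c5): row 2 has {3,4,5,6}; column 5 has {1,4,6} → 2.
Cell (r3,c5): row 3 has {1,2,3,4}; column 5 has {1,2,4,6} → 5.
Cell (r4,c3): row 4 has {1,5}; column 3 has {2,3,5,6} → 4.
Cell (r4,c6): row 4 has {1,4,5}; column 6 has {1,2,3,5} → 6.
Cell (r6,c3): row 6 has {2}; column 3 has {2,3,4,5,6} → 1.
Cell (r6,c5): row 6 has {1,2}; column 5 has {1,2,4,5,6} → 3.
Cell (r6,c6): row 6 has {1,2,3}; column 6 has {1,2,3,5,6} → 4.
Cell (r2,c2): row 2 has {2,3,4,5,6}; column 2 has {3,4} → 1.
Cell (r3,c2): row 3 has {1,2,3,4,5}; column 2 has {1,3,4} → 6.
Cell (r4,c2): row 4 has {1,4,5,6}; column 2 has {1,3,4,6} → 2.
Cell (r4,c4): row 4 has {1,2,4,5,6}; column 4 has {1,2,4,5} → 3.
Cell (r6,c2): row 6 has {1,2,3,4}; column 2 has {1,2,3,4,6} → 5.
Cell (r6,c4): row 6 has {1,2,3,4,5}; column 4 has {1,2,3,4,5} → 6.

6 3 5 2 4 1 / 3 1 6 4 2 5 / 4 6 3 1 5 2 / 5 2 4 3 1 6 / 1 4 2 5 6 3 / 2 5 1 6 3 4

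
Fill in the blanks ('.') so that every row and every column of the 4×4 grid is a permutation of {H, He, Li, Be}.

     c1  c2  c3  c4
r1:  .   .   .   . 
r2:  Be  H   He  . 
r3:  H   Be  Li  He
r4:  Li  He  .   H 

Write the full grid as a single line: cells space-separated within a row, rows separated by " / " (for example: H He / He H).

At row 1, column 1: row 1 is empty so far; column 1 has {H,Li,Be}; that leaves He.
At row 1, column 2: row 1 has {He}; column 2 has {H,He,Be}; that leaves Li.
At row 1, column 4: row 1 has {He,Li}; column 4 has {H,He}; that leaves Be.
At row 2, column 4: row 2 has {H,He,Be}; column 4 has {H,He,Be}; that leaves Li.
At row 4, column 3: row 4 has {H,He,Li}; column 3 has {He,Li}; that leaves Be.
At row 1, column 3: row 1 has {He,Li,Be}; column 3 has {He,Li,Be}; that leaves H.

He Li H Be / Be H He Li / H Be Li He / Li He Be H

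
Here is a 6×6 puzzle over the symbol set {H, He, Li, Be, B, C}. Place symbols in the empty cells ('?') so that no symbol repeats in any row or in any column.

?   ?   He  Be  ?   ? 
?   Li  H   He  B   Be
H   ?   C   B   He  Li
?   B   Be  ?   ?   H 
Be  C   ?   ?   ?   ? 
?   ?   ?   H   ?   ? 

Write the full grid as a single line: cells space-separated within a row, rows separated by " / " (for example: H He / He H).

Li H He Be C B / C Li H He B Be / H Be C B He Li / He B Be C Li H / Be C B Li H He / B He Li H Be C

(r1,c2): row 1 has {He,Be}; column 2 has {Li,B,C}, so it must be H.
(r2,c1): row 2 has {H,He,Li,Be,B}; column 1 has {H,Be}, so it must be C.
(r3,c2): row 3 has {H,He,Li,B,C}; column 2 has {H,Li,B,C}, so it must be Be.
(r5,c4): row 5 has {Be,C}; column 4 has {H,He,Be,B}, so it must be Li.
(r5,c5): row 5 has {Li,Be,C}; column 5 has {He,B}, so it must be H.
(r6,c2): row 6 has {H}; column 2 has {H,Li,Be,B,C}, so it must be He.
(r4,c4): row 4 has {H,Be,B}; column 4 has {H,He,Li,Be,B}, so it must be C.
(r4,c5): row 4 has {H,Be,B,C}; column 5 has {H,He,B}, so it must be Li.
(r5,c3): row 5 has {H,Li,Be,C}; column 3 has {H,He,Be,C}, so it must be B.
(r5,c6): row 5 has {H,Li,Be,B,C}; column 6 has {H,Li,Be}, so it must be He.
(r6,c3): row 6 has {H,He}; column 3 has {H,He,Be,B,C}, so it must be Li.
(r1,c5): row 1 has {H,He,Be}; column 5 has {H,He,Li,B}, so it must be C.
(r1,c6): row 1 has {H,He,Be,C}; column 6 has {H,He,Li,Be}, so it must be B.
(r4,c1): row 4 has {H,Li,Be,B,C}; column 1 has {H,Be,C}, so it must be He.
(r6,c1): row 6 has {H,He,Li}; column 1 has {H,He,Be,C}, so it must be B.
(r6,c5): row 6 has {H,He,Li,B}; column 5 has {H,He,Li,B,C}, so it must be Be.
(r6,c6): row 6 has {H,He,Li,Be,B}; column 6 has {H,He,Li,Be,B}, so it must be C.
(r1,c1): row 1 has {H,He,Be,B,C}; column 1 has {H,He,Be,B,C}, so it must be Li.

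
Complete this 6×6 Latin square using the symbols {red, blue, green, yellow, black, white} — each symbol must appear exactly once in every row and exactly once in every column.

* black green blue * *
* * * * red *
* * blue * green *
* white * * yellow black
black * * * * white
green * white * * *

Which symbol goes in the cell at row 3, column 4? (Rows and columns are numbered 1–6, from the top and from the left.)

black

row 1 has {blue,green,black}; column 5 has {red,green,yellow} — only white is left for (r1,c5).
row 4 has {yellow,black,white}; column 3 has {blue,green,white} — only red is left for (r4,c3).
row 4 has {red,yellow,black,white}; column 4 has {blue} — only green is left for (r4,c4).
row 5 has {black,white}; column 3 has {red,blue,green,white} — only yellow is left for (r5,c3).
row 5 has {yellow,black,white}; column 4 has {blue,green} — only red is left for (r5,c4).
row 5 has {red,yellow,black,white}; column 5 has {red,green,yellow,white} — only blue is left for (r5,c5).
row 6 has {green,white}; column 5 has {red,blue,green,yellow,white} — only black is left for (r6,c5).
row 2 has {red}; column 3 has {red,blue,green,yellow,white} — only black is left for (r2,c3).
row 4 has {red,green,yellow,black,white}; column 1 has {green,black} — only blue is left for (r4,c1).
row 5 has {red,blue,yellow,black,white}; column 2 has {black,white} — only green is left for (r5,c2).
row 6 has {green,black,white}; column 4 has {red,blue,green} — only yellow is left for (r6,c4).
row 2 has {red,black}; column 4 has {red,blue,green,yellow} — only white is left for (r2,c4).
row 3 has {blue,green}; column 4 has {red,blue,green,yellow,white} — only black is left for (r3,c4).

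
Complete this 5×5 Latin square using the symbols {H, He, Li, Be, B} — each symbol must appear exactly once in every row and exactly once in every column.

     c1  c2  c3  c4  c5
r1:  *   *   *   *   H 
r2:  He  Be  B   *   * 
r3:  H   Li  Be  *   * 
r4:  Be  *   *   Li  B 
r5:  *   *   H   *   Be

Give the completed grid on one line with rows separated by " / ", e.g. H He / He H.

(r2,c4) = H
(r2,c5) = Li
(r3,c5) = He
(r4,c3) = He
(r1,c3) = Li
(r3,c4) = B
(r4,c2) = H
(r5,c4) = He
(r1,c1) = B
(r1,c2) = He
(r1,c4) = Be
(r5,c1) = Li
(r5,c2) = B

B He Li Be H / He Be B H Li / H Li Be B He / Be H He Li B / Li B H He Be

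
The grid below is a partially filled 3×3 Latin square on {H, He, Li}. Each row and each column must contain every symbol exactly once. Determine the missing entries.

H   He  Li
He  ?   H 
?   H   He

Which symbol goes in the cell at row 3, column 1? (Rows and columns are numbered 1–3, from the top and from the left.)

Li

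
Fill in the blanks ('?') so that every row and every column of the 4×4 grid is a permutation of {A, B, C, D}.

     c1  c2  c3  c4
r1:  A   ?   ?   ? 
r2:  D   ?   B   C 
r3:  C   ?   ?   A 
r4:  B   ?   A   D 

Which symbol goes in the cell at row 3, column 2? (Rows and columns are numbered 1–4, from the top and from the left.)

B

row 1 has {A}; column 4 has {A,C,D} — only B is left for (r1,c4).
row 2 has {B,C,D}; column 2 is empty so far — only A is left for (r2,c2).
row 3 has {A,C}; column 3 has {A,B} — only D is left for (r3,c3).
row 4 has {A,B,D}; column 2 has {A} — only C is left for (r4,c2).
row 1 has {A,B}; column 2 has {A,C} — only D is left for (r1,c2).
row 1 has {A,B,D}; column 3 has {A,B,D} — only C is left for (r1,c3).
row 3 has {A,C,D}; column 2 has {A,C,D} — only B is left for (r3,c2).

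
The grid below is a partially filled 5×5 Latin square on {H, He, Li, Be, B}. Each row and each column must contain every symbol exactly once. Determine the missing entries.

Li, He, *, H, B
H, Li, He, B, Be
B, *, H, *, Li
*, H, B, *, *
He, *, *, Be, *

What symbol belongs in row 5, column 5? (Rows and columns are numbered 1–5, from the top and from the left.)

H

(r1,c3) = Be
(r3,c2) = Be
(r3,c4) = He
(r4,c1) = Be
(r4,c4) = Li
(r4,c5) = He
(r5,c2) = B
(r5,c3) = Li
(r5,c5) = H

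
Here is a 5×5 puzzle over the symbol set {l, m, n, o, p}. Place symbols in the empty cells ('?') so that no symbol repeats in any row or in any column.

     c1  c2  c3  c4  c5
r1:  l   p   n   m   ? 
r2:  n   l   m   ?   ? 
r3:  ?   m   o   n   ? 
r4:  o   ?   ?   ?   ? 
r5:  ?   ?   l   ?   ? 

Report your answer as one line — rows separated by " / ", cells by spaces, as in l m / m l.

l p n m o / n l m o p / p m o n l / o n p l m / m o l p n

Cell (r1,c5): row 1 has {l,m,n,p}; column 5 is empty so far → o.
Cell (r2,c5): row 2 has {l,m,n}; column 5 has {o} → p.
Cell (r3,c1): row 3 has {m,n,o}; column 1 has {l,n,o} → p.
Cell (r3,c5): row 3 has {m,n,o,p}; column 5 has {o,p} → l.
Cell (r4,c2): row 4 has {o}; column 2 has {l,m,p} → n.
Cell (r4,c3): row 4 has {n,o}; column 3 has {l,m,n,o} → p.
Cell (r4,c4): row 4 has {n,o,p}; column 4 has {m,n} → l.
Cell (r4,c5): row 4 has {l,n,o,p}; column 5 has {l,o,p} → m.
Cell (r5,c1): row 5 has {l}; column 1 has {l,n,o,p} → m.
Cell (r5,c2): row 5 has {l,m}; column 2 has {l,m,n,p} → o.
Cell (r5,c4): row 5 has {l,m,o}; column 4 has {l,m,n} → p.
Cell (r5,c5): row 5 has {l,m,o,p}; column 5 has {l,m,o,p} → n.
Cell (r2,c4): row 2 has {l,m,n,p}; column 4 has {l,m,n,p} → o.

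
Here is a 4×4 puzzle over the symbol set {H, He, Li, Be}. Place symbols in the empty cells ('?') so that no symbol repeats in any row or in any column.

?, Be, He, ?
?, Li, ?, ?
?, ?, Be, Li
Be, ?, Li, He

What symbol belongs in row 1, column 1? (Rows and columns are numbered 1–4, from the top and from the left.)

Li

(r1,c4) = H
(r2,c3) = H
(r2,c4) = Be
(r4,c2) = H
(r1,c1) = Li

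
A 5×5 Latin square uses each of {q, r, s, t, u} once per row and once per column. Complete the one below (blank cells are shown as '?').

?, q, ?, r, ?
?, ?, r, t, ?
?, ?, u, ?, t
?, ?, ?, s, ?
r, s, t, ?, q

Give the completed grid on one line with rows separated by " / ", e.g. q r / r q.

t q s r u / q u r t s / s r u q t / u t q s r / r s t u q

(r1,c3) = s
(r1,c5) = u
(r2,c2) = u
(r2,c5) = s
(r3,c2) = r
(r3,c4) = q
(r4,c2) = t
(r4,c3) = q
(r4,c5) = r
(r5,c4) = u
(r1,c1) = t
(r2,c1) = q
(r3,c1) = s
(r4,c1) = u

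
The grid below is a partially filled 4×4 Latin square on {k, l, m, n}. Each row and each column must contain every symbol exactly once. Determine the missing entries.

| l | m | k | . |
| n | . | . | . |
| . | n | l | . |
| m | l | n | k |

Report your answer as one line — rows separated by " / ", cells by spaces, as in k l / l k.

(r1,c4) = n
(r2,c2) = k
(r2,c3) = m
(r2,c4) = l
(r3,c1) = k
(r3,c4) = m

l m k n / n k m l / k n l m / m l n k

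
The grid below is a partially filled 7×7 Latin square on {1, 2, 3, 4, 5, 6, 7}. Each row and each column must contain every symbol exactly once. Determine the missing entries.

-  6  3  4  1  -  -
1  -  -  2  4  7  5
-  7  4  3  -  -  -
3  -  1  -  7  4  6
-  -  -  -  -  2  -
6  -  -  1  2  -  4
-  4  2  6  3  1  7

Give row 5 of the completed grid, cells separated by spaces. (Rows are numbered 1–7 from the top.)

4 1 5 7 6 2 3

Cell (r1,c6): row 1 has {1,3,4,6}; column 6 has {1,2,4,7} → 5.
Cell (r1,c7): row 1 has {1,3,4,5,6}; column 7 has {4,5,6,7} → 2.
Cell (r2,c2): row 2 has {1,2,4,5,7}; column 2 has {4,6,7} → 3.
Cell (r2,c3): row 2 has {1,2,3,4,5,7}; column 3 has {1,2,3,4} → 6.
Cell (r3,c6): row 3 has {3,4,7}; column 6 has {1,2,4,5,7} → 6.
Cell (r3,c7): row 3 has {3,4,6,7}; column 7 has {2,4,5,6,7} → 1.
Cell (r4,c4): row 4 has {1,3,4,6,7}; column 4 has {1,2,3,4,6} → 5.
Cell (r5,c4): row 5 has {2}; column 4 has {1,2,3,4,5,6} → 7.
Cell (r5,c7): row 5 has {2,7}; column 7 has {1,2,4,5,6,7} → 3.
Cell (r6,c2): row 6 has {1,2,4,6}; column 2 has {3,4,6,7} → 5.
Cell (r6,c3): row 6 has {1,2,4,5,6}; column 3 has {1,2,3,4,6} → 7.
Cell (r6,c6): row 6 has {1,2,4,5,6,7}; column 6 has {1,2,4,5,6,7} → 3.
Cell (r7,c1): row 7 has {1,2,3,4,6,7}; column 1 has {1,3,6} → 5.
Cell (r1,c1): row 1 has {1,2,3,4,5,6}; column 1 has {1,3,5,6} → 7.
Cell (r3,c1): row 3 has {1,3,4,6,7}; column 1 has {1,3,5,6,7} → 2.
Cell (r3,c5): row 3 has {1,2,3,4,6,7}; column 5 has {1,2,3,4,7} → 5.
Cell (r4,c2): row 4 has {1,3,4,5,6,7}; column 2 has {3,4,5,6,7} → 2.
Cell (r5,c1): row 5 has {2,3,7}; column 1 has {1,2,3,5,6,7} → 4.
Cell (r5,c2): row 5 has {2,3,4,7}; column 2 has {2,3,4,5,6,7} → 1.
Cell (r5,c3): row 5 has {1,2,3,4,7}; column 3 has {1,2,3,4,6,7} → 5.
Cell (r5,c5): row 5 has {1,2,3,4,5,7}; column 5 has {1,2,3,4,5,7} → 6.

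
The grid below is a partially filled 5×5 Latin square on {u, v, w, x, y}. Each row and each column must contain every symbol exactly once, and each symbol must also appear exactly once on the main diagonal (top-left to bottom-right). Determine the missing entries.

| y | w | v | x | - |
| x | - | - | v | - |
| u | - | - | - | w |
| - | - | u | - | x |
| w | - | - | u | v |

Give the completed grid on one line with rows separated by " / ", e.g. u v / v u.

(r1,c5): row 1 has {v,w,x,y}; column 5 has {v,w,x}, so it must be u.
(r2,c2): row 2 has {v,x}; column 2 has {w}; the diagonal has {v,y}, so it must be u.
(r2,c5): row 2 has {u,v,x}; column 5 has {u,v,w,x}, so it must be y.
(r3,c3): row 3 has {u,w}; column 3 has {u,v}; the diagonal has {u,v,y}, so it must be x.
(r3,c4): row 3 has {u,w,x}; column 4 has {u,v,x}, so it must be y.
(r4,c1): row 4 has {u,x}; column 1 has {u,w,x,y}, so it must be v.
(r4,c2): row 4 has {u,v,x}; column 2 has {u,w}, so it must be y.
(r4,c4): row 4 has {u,v,x,y}; column 4 has {u,v,x,y}; the diagonal has {u,v,x,y}, so it must be w.
(r5,c2): row 5 has {u,v,w}; column 2 has {u,w,y}, so it must be x.
(r5,c3): row 5 has {u,v,w,x}; column 3 has {u,v,x}, so it must be y.
(r2,c3): row 2 has {u,v,x,y}; column 3 has {u,v,x,y}, so it must be w.
(r3,c2): row 3 has {u,w,x,y}; column 2 has {u,w,x,y}, so it must be v.

y w v x u / x u w v y / u v x y w / v y u w x / w x y u v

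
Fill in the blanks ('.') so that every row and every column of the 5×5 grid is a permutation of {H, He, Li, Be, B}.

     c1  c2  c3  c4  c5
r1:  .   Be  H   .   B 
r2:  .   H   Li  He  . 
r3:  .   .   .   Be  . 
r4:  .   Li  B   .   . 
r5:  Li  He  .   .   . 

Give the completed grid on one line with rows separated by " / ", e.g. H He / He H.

He Be H Li B / B H Li He Be / H B He Be Li / Be Li B H He / Li He Be B H

(r1,c1) = He
(r1,c4) = Li
(r2,c5) = Be
(r3,c2) = B
(r3,c3) = He
(r4,c4) = H
(r4,c5) = He
(r5,c3) = Be
(r5,c4) = B
(r5,c5) = H
(r2,c1) = B
(r3,c1) = H
(r3,c5) = Li
(r4,c1) = Be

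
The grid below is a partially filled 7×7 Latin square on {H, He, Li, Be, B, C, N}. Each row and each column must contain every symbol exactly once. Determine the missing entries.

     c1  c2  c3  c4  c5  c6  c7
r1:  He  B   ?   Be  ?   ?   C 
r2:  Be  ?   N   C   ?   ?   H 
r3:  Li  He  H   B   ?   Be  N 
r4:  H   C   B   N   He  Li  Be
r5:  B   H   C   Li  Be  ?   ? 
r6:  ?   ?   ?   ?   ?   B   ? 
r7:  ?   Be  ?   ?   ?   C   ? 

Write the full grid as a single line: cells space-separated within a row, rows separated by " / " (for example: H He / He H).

He B Li Be N H C / Be Li N C B He H / Li He H B C Be N / H C B N He Li Be / B H C Li Be N He / C N Be He H B Li / N Be He H Li C B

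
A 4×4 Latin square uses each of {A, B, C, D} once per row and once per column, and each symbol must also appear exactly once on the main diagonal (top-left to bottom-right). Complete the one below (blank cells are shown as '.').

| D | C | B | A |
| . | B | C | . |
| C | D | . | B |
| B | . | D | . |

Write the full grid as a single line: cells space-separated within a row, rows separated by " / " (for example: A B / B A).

row 2 has {B,C}; column 1 has {B,C,D} — only A is left for (r2,c1).
row 2 has {A,B,C}; column 4 has {A,B} — only D is left for (r2,c4).
row 3 has {B,C,D}; column 3 has {B,C,D}; the diagonal has {B,D} — only A is left for (r3,c3).
row 4 has {B,D}; column 2 has {B,C,D} — only A is left for (r4,c2).
row 4 has {A,B,D}; column 4 has {A,B,D}; the diagonal has {A,B,D} — only C is left for (r4,c4).

D C B A / A B C D / C D A B / B A D C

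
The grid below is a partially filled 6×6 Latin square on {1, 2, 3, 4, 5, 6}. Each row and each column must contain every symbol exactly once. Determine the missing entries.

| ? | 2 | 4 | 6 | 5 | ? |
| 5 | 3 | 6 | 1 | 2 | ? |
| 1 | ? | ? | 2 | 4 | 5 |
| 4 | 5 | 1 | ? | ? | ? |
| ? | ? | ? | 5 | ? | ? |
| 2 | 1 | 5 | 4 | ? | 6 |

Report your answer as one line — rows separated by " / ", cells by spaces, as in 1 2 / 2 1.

3 2 4 6 5 1 / 5 3 6 1 2 4 / 1 6 3 2 4 5 / 4 5 1 3 6 2 / 6 4 2 5 1 3 / 2 1 5 4 3 6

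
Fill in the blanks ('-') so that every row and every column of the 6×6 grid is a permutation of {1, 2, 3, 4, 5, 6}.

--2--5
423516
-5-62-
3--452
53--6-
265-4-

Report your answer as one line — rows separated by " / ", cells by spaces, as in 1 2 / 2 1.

6 4 2 1 3 5 / 4 2 3 5 1 6 / 1 5 4 6 2 3 / 3 1 6 4 5 2 / 5 3 1 2 6 4 / 2 6 5 3 4 1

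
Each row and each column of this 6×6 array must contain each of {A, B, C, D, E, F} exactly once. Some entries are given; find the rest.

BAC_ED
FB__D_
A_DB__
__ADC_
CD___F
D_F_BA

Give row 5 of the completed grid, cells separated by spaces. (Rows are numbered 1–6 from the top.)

Cell (r1,c4): row 1 has {A,B,C,D,E}; column 4 has {B,D} → F.
Cell (r2,c3): row 2 has {B,D,F}; column 3 has {A,C,D,F} → E.
Cell (r2,c6): row 2 has {B,D,E,F}; column 6 has {A,D,F} → C.
Cell (r3,c5): row 3 has {A,B,D}; column 5 has {B,C,D,E} → F.
Cell (r3,c6): row 3 has {A,B,D,F}; column 6 has {A,C,D,F} → E.
Cell (r4,c1): row 4 has {A,C,D}; column 1 has {A,B,C,D,F} → E.
Cell (r4,c2): row 4 has {A,C,D,E}; column 2 has {A,B,D} → F.
Cell (r4,c6): row 4 has {A,C,D,E,F}; column 6 has {A,C,D,E,F} → B.
Cell (r5,c3): row 5 has {C,D,F}; column 3 has {A,C,D,E,F} → B.
Cell (r5,c5): row 5 has {B,C,D,F}; column 5 has {B,C,D,E,F} → A.
Cell (r2,c4): row 2 has {B,C,D,E,F}; column 4 has {B,D,F} → A.
Cell (r3,c2): row 3 has {A,B,D,E,F}; column 2 has {A,B,D,F} → C.
Cell (r5,c4): row 5 has {A,B,C,D,F}; column 4 has {A,B,D,F} → E.

C D B E A F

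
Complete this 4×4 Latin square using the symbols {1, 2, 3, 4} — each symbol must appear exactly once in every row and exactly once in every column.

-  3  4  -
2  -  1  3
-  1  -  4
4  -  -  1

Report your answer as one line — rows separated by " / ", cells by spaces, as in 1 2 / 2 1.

1 3 4 2 / 2 4 1 3 / 3 1 2 4 / 4 2 3 1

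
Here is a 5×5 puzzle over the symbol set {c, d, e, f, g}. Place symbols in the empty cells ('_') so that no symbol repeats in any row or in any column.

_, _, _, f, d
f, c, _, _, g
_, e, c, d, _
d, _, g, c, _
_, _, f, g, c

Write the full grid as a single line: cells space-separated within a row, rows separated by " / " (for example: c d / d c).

c g e f d / f c d e g / g e c d f / d f g c e / e d f g c

(r1,c2) = g
(r1,c3) = e
(r2,c3) = d
(r2,c4) = e
(r3,c1) = g
(r3,c5) = f
(r4,c2) = f
(r4,c5) = e
(r5,c1) = e
(r5,c2) = d
(r1,c1) = c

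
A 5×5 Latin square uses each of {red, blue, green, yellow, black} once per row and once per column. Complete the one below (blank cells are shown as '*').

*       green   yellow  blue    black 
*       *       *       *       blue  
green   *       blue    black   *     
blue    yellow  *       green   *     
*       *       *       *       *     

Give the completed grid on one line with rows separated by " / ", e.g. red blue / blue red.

(r1,c1) = red
(r3,c2) = red
(r3,c5) = yellow
(r4,c5) = red
(r5,c5) = green
(r2,c2) = black
(r4,c3) = black
(r5,c2) = blue
(r5,c3) = red
(r5,c4) = yellow
(r2,c1) = yellow
(r2,c3) = green
(r2,c4) = red
(r5,c1) = black

red green yellow blue black / yellow black green red blue / green red blue black yellow / blue yellow black green red / black blue red yellow green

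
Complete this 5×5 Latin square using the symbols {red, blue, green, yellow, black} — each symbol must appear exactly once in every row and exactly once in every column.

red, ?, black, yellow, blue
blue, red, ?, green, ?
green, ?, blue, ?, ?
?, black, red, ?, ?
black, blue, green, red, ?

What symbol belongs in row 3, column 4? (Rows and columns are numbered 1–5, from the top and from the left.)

(r1,c2): row 1 has {red,blue,yellow,black}; column 2 has {red,blue,black}, so it must be green.
(r2,c3): row 2 has {red,blue,green}; column 3 has {red,blue,green,black}, so it must be yellow.
(r2,c5): row 2 has {red,blue,green,yellow}; column 5 has {blue}, so it must be black.
(r3,c2): row 3 has {blue,green}; column 2 has {red,blue,green,black}, so it must be yellow.
(r3,c4): row 3 has {blue,green,yellow}; column 4 has {red,green,yellow}, so it must be black.

black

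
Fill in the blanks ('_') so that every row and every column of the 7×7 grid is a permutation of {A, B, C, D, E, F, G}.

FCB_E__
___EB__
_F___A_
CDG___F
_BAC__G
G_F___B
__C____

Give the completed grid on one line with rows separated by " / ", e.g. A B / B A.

F C B D E G A / A G D E B F C / B F E G C A D / C D G B A E F / E B A C F D G / G E F A D C B / D A C F G B E

(r2,c3): row 2 has {B,E}; column 3 has {A,B,C,F,G}, so it must be D.
(r3,c3): row 3 has {A,F}; column 3 has {A,B,C,D,F,G}, so it must be E.
(r4,c5): row 4 has {C,D,F,G}; column 5 has {B,E}, so it must be A.
(r2,c1): row 2 has {B,D,E}; column 1 has {C,F,G}, so it must be A.
(r2,c2): row 2 has {A,B,D,E}; column 2 has {B,C,D,F}, so it must be G.
(r2,c7): row 2 has {A,B,D,E,G}; column 7 has {B,F,G}, so it must be C.
(r3,c7): row 3 has {A,E,F}; column 7 has {B,C,F,G}, so it must be D.
(r4,c4): row 4 has {A,C,D,F,G}; column 4 has {C,E}, so it must be B.
(r4,c6): row 4 has {A,B,C,D,F,G}; column 6 has {A}, so it must be E.
(r1,c7): row 1 has {B,C,E,F}; column 7 has {B,C,D,F,G}, so it must be A.
(r2,c6): row 2 has {A,B,C,D,E,G}; column 6 has {A,E}, so it must be F.
(r3,c1): row 3 has {A,D,E,F}; column 1 has {A,C,F,G}, so it must be B.
(r3,c4): row 3 has {A,B,D,E,F}; column 4 has {B,C,E}, so it must be G.
(r3,c5): row 3 has {A,B,D,E,F,G}; column 5 has {A,B,E}, so it must be C.
(r5,c6): row 5 has {A,B,C,G}; column 6 has {A,E,F}, so it must be D.
(r6,c5): row 6 has {B,F,G}; column 5 has {A,B,C,E}, so it must be D.
(r6,c6): row 6 has {B,D,F,G}; column 6 has {A,D,E,F}, so it must be C.
(r7,c7): row 7 has {C}; column 7 has {A,B,C,D,F,G}, so it must be E.
(r1,c4): row 1 has {A,B,C,E,F}; column 4 has {B,C,E,G}, so it must be D.
(r1,c6): row 1 has {A,B,C,D,E,F}; column 6 has {A,C,D,E,F}, so it must be G.
(r5,c1): row 5 has {A,B,C,D,G}; column 1 has {A,B,C,F,G}, so it must be E.
(r5,c5): row 5 has {A,B,C,D,E,G}; column 5 has {A,B,C,D,E}, so it must be F.
(r6,c4): row 6 has {B,C,D,F,G}; column 4 has {B,C,D,E,G}, so it must be A.
(r7,c1): row 7 has {C,E}; column 1 has {A,B,C,E,F,G}, so it must be D.
(r7,c2): row 7 has {C,D,E}; column 2 has {B,C,D,F,G}, so it must be A.
(r7,c4): row 7 has {A,C,D,E}; column 4 has {A,B,C,D,E,G}, so it must be F.
(r7,c5): row 7 has {A,C,D,E,F}; column 5 has {A,B,C,D,E,F}, so it must be G.
(r7,c6): row 7 has {A,C,D,E,F,G}; column 6 has {A,C,D,E,F,G}, so it must be B.
(r6,c2): row 6 has {A,B,C,D,F,G}; column 2 has {A,B,C,D,F,G}, so it must be E.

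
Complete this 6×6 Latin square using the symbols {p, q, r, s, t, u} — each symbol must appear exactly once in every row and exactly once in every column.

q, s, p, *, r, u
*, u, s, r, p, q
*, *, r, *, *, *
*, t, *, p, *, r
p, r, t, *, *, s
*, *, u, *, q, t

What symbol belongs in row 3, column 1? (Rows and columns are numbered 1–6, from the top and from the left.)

s

(r1,c4) = t
(r2,c1) = t
(r3,c6) = p
(r4,c3) = q
(r5,c5) = u
(r6,c2) = p
(r6,c4) = s
(r3,c2) = q
(r3,c4) = u
(r4,c5) = s
(r5,c4) = q
(r6,c1) = r
(r3,c1) = s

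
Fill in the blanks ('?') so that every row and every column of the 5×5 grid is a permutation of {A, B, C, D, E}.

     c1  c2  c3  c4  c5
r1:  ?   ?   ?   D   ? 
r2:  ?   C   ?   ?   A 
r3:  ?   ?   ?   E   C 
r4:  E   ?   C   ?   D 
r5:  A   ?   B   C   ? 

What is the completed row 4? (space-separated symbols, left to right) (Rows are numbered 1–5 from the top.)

At row 2, column 4: row 2 has {A,C}; column 4 has {C,D,E}; that leaves B.
At row 4, column 4: row 4 has {C,D,E}; column 4 has {B,C,D,E}; that leaves A.
At row 5, column 5: row 5 has {A,B,C}; column 5 has {A,C,D}; that leaves E.
At row 1, column 5: row 1 has {D}; column 5 has {A,C,D,E}; that leaves B.
At row 2, column 1: row 2 has {A,B,C}; column 1 has {A,E}; that leaves D.
At row 2, column 3: row 2 has {A,B,C,D}; column 3 has {B,C}; that leaves E.
At row 3, column 1: row 3 has {C,E}; column 1 has {A,D,E}; that leaves B.
At row 4, column 2: row 4 has {A,C,D,E}; column 2 has {C}; that leaves B.

E B C A D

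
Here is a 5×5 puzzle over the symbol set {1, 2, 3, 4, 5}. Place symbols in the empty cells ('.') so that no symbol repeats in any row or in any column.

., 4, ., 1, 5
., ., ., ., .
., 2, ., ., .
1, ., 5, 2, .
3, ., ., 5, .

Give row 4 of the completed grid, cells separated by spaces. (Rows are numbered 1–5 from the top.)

1 3 5 2 4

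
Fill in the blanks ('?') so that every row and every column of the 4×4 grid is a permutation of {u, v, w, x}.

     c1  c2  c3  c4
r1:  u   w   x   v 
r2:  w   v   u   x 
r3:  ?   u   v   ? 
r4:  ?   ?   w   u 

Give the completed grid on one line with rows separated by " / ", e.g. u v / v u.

u w x v / w v u x / x u v w / v x w u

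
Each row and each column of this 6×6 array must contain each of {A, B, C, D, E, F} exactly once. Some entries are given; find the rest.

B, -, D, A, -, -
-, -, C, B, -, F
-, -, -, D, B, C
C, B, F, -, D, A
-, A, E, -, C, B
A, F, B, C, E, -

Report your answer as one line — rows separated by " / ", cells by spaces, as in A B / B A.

B C D A F E / E D C B A F / F E A D B C / C B F E D A / D A E F C B / A F B C E D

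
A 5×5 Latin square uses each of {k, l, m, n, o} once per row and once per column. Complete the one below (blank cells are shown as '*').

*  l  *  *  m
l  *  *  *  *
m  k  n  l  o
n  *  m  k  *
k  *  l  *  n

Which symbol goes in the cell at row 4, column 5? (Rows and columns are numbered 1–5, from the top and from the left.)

l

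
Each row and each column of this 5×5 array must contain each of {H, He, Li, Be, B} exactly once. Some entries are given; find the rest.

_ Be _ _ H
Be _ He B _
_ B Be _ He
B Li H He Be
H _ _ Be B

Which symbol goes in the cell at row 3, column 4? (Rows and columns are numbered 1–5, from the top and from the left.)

(r1,c4): row 1 has {H,Be}; column 4 has {He,Be,B}, so it must be Li.
(r2,c2): row 2 has {He,Be,B}; column 2 has {Li,Be,B}, so it must be H.
(r2,c5): row 2 has {H,He,Be,B}; column 5 has {H,He,Be,B}, so it must be Li.
(r3,c1): row 3 has {He,Be,B}; column 1 has {H,Be,B}, so it must be Li.
(r3,c4): row 3 has {He,Li,Be,B}; column 4 has {He,Li,Be,B}, so it must be H.

H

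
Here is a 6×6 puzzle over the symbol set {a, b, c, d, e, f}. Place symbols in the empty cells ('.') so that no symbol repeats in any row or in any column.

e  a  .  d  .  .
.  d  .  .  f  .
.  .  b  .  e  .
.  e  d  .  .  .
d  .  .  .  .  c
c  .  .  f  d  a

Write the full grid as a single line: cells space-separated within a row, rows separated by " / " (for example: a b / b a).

e a f d c b / a d c b f e / f c b a e d / b e d c a f / d f a e b c / c b e f d a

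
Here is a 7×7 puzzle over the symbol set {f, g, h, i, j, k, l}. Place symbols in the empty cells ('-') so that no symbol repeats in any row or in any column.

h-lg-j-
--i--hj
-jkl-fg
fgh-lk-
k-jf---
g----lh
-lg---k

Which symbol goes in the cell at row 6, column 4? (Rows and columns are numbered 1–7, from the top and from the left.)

i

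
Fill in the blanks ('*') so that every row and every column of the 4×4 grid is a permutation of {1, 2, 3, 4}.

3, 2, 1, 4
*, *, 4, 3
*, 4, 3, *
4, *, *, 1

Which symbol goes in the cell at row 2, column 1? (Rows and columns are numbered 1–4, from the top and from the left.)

Cell (r2,c2): row 2 has {3,4}; column 2 has {2,4} → 1.
Cell (r3,c4): row 3 has {3,4}; column 4 has {1,3,4} → 2.
Cell (r4,c2): row 4 has {1,4}; column 2 has {1,2,4} → 3.
Cell (r4,c3): row 4 has {1,3,4}; column 3 has {1,3,4} → 2.
Cell (r2,c1): row 2 has {1,3,4}; column 1 has {3,4} → 2.

2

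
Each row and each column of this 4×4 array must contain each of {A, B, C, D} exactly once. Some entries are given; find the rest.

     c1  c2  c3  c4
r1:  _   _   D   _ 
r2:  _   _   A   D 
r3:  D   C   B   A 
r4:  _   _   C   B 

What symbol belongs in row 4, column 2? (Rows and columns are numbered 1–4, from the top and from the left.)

D

At row 1, column 4: row 1 has {D}; column 4 has {A,B,D}; that leaves C.
At row 2, column 2: row 2 has {A,D}; column 2 has {C}; that leaves B.
At row 4, column 1: row 4 has {B,C}; column 1 has {D}; that leaves A.
At row 4, column 2: row 4 has {A,B,C}; column 2 has {B,C}; that leaves D.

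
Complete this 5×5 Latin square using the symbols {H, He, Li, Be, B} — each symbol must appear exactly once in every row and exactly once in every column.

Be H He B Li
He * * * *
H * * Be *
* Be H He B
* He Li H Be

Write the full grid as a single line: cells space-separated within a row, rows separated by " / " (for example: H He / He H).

Be H He B Li / He B Be Li H / H Li B Be He / Li Be H He B / B He Li H Be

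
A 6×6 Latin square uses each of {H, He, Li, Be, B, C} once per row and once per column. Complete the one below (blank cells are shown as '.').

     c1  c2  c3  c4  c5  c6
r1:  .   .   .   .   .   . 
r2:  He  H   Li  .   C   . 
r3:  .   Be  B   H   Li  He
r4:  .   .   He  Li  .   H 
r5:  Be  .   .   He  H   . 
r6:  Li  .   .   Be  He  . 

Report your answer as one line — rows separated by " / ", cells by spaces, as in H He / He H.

At row 2, column 4: row 2 has {H,He,Li,C}; column 4 has {H,He,Li,Be}; that leaves B.
At row 2, column 6: row 2 has {H,He,Li,B,C}; column 6 has {H,He}; that leaves Be.
At row 3, column 1: row 3 has {H,He,Li,Be,B}; column 1 has {He,Li,Be}; that leaves C.
At row 4, column 1: row 4 has {H,He,Li}; column 1 has {He,Li,Be,C}; that leaves B.
At row 4, column 2: row 4 has {H,He,Li,B}; column 2 has {H,Be}; that leaves C.
At row 4, column 5: row 4 has {H,He,Li,B,C}; column 5 has {H,He,Li,C}; that leaves Be.
At row 5, column 3: row 5 has {H,He,Be}; column 3 has {He,Li,B}; that leaves C.
At row 6, column 2: row 6 has {He,Li,Be}; column 2 has {H,Be,C}; that leaves B.
At row 6, column 3: row 6 has {He,Li,Be,B}; column 3 has {He,Li,B,C}; that leaves H.
At row 6, column 6: row 6 has {H,He,Li,Be,B}; column 6 has {H,He,Be}; that leaves C.
At row 1, column 1: row 1 is empty so far; column 1 has {He,Li,Be,B,C}; that leaves H.
At row 1, column 3: row 1 has {H}; column 3 has {H,He,Li,B,C}; that leaves Be.
At row 1, column 4: row 1 has {H,Be}; column 4 has {H,He,Li,Be,B}; that leaves C.
At row 1, column 5: row 1 has {H,Be,C}; column 5 has {H,He,Li,Be,C}; that leaves B.
At row 1, column 6: row 1 has {H,Be,B,C}; column 6 has {H,He,Be,C}; that leaves Li.
At row 5, column 2: row 5 has {H,He,Be,C}; column 2 has {H,Be,B,C}; that leaves Li.
At row 5, column 6: row 5 has {H,He,Li,Be,C}; column 6 has {H,He,Li,Be,C}; that leaves B.
At row 1, column 2: row 1 has {H,Li,Be,B,C}; column 2 has {H,Li,Be,B,C}; that leaves He.

H He Be C B Li / He H Li B C Be / C Be B H Li He / B C He Li Be H / Be Li C He H B / Li B H Be He C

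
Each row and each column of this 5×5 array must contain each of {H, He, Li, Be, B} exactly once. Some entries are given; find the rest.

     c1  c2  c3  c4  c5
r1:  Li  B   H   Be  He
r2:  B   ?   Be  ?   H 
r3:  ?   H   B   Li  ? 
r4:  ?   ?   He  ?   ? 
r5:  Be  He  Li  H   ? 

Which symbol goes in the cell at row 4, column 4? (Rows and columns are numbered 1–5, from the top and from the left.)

B

(r2,c2): row 2 has {H,Be,B}; column 2 has {H,He,B}, so it must be Li.
(r2,c4): row 2 has {H,Li,Be,B}; column 4 has {H,Li,Be}, so it must be He.
(r3,c1): row 3 has {H,Li,B}; column 1 has {Li,Be,B}, so it must be He.
(r3,c5): row 3 has {H,He,Li,B}; column 5 has {H,He}, so it must be Be.
(r4,c1): row 4 has {He}; column 1 has {He,Li,Be,B}, so it must be H.
(r4,c2): row 4 has {H,He}; column 2 has {H,He,Li,B}, so it must be Be.
(r4,c4): row 4 has {H,He,Be}; column 4 has {H,He,Li,Be}, so it must be B.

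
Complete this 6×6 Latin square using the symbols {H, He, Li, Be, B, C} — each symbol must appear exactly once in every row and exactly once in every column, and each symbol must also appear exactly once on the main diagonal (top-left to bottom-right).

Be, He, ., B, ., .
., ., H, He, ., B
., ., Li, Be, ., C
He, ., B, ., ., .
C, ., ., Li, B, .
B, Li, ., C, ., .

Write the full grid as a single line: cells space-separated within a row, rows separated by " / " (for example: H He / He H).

Be He C B Li H / Li C H He Be B / H B Li Be He C / He Be B H C Li / C H He Li B Be / B Li Be C H He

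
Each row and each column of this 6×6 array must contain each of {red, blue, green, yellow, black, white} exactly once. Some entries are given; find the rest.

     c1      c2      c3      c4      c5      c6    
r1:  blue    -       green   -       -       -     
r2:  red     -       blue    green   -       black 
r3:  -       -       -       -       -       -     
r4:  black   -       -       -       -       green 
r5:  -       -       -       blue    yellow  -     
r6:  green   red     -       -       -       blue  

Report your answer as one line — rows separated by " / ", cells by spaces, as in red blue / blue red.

blue black green white red yellow / red yellow blue green white black / yellow blue red black green white / black white yellow red blue green / white green black blue yellow red / green red white yellow black blue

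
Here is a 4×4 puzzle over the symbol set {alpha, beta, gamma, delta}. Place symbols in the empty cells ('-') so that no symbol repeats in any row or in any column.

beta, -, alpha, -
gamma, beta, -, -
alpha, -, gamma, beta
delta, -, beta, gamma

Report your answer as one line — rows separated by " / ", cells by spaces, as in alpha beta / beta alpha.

beta gamma alpha delta / gamma beta delta alpha / alpha delta gamma beta / delta alpha beta gamma

At row 1, column 4: row 1 has {alpha,beta}; column 4 has {beta,gamma}; that leaves delta.
At row 2, column 3: row 2 has {beta,gamma}; column 3 has {alpha,beta,gamma}; that leaves delta.
At row 2, column 4: row 2 has {beta,gamma,delta}; column 4 has {beta,gamma,delta}; that leaves alpha.
At row 3, column 2: row 3 has {alpha,beta,gamma}; column 2 has {beta}; that leaves delta.
At row 4, column 2: row 4 has {beta,gamma,delta}; column 2 has {beta,delta}; that leaves alpha.
At row 1, column 2: row 1 has {alpha,beta,delta}; column 2 has {alpha,beta,delta}; that leaves gamma.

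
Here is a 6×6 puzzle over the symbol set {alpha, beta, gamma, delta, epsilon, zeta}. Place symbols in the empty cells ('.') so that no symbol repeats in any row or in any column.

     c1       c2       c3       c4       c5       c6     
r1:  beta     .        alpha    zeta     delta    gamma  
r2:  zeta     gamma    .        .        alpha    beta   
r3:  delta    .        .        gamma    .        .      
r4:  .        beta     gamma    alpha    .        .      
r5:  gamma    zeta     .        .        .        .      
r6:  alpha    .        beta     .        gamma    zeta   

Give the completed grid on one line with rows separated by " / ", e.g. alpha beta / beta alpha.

At row 1, column 2: row 1 has {alpha,beta,gamma,delta,zeta}; column 2 has {beta,gamma,zeta}; that leaves epsilon.
At row 3, column 2: row 3 has {gamma,delta}; column 2 has {beta,gamma,epsilon,zeta}; that leaves alpha.
At row 3, column 6: row 3 has {alpha,gamma,delta}; column 6 has {beta,gamma,zeta}; that leaves epsilon.
At row 4, column 1: row 4 has {alpha,beta,gamma}; column 1 has {alpha,beta,gamma,delta,zeta}; that leaves epsilon.
At row 4, column 5: row 4 has {alpha,beta,gamma,epsilon}; column 5 has {alpha,gamma,delta}; that leaves zeta.
At row 4, column 6: row 4 has {alpha,beta,gamma,epsilon,zeta}; column 6 has {beta,gamma,epsilon,zeta}; that leaves delta.
At row 5, column 6: row 5 has {gamma,zeta}; column 6 has {beta,gamma,delta,epsilon,zeta}; that leaves alpha.
At row 6, column 2: row 6 has {alpha,beta,gamma,zeta}; column 2 has {alpha,beta,gamma,epsilon,zeta}; that leaves delta.
At row 6, column 4: row 6 has {alpha,beta,gamma,delta,zeta}; column 4 has {alpha,gamma,zeta}; that leaves epsilon.
At row 2, column 4: row 2 has {alpha,beta,gamma,zeta}; column 4 has {alpha,gamma,epsilon,zeta}; that leaves delta.
At row 3, column 3: row 3 has {alpha,gamma,delta,epsilon}; column 3 has {alpha,beta,gamma}; that leaves zeta.
At row 3, column 5: row 3 has {alpha,gamma,delta,epsilon,zeta}; column 5 has {alpha,gamma,delta,zeta}; that leaves beta.
At row 5, column 4: row 5 has {alpha,gamma,zeta}; column 4 has {alpha,gamma,delta,epsilon,zeta}; that leaves beta.
At row 5, column 5: row 5 has {alpha,beta,gamma,zeta}; column 5 has {alpha,beta,gamma,delta,zeta}; that leaves epsilon.
At row 2, column 3: row 2 has {alpha,beta,gamma,delta,zeta}; column 3 has {alpha,beta,gamma,zeta}; that leaves epsilon.
At row 5, column 3: row 5 has {alpha,beta,gamma,epsilon,zeta}; column 3 has {alpha,beta,gamma,epsilon,zeta}; that leaves delta.

beta epsilon alpha zeta delta gamma / zeta gamma epsilon delta alpha beta / delta alpha zeta gamma beta epsilon / epsilon beta gamma alpha zeta delta / gamma zeta delta beta epsilon alpha / alpha delta beta epsilon gamma zeta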